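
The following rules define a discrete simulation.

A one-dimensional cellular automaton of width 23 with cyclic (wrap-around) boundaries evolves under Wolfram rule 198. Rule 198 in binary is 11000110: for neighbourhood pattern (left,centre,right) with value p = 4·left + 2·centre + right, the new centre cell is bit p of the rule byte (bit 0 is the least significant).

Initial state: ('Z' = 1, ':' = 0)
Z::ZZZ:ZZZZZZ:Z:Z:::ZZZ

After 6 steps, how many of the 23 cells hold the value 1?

12

step 0: Z::ZZZ:ZZZZZZ:Z:Z:::ZZZ
step 1: Z:Z:ZZ::ZZZZZ:Z:Z::Z:ZZ
step 2: Z:Z::Z:Z:ZZZZ:Z:Z:ZZ::Z
step 3: Z:Z:ZZ:Z::ZZZ:Z:Z::Z:Z:
step 4: Z:Z::Z:Z:Z:ZZ:Z:Z:ZZ:Z:
step 5: Z:Z:ZZ:Z:Z::Z:Z:Z::Z:Z:
step 6: Z:Z::Z:Z:Z:ZZ:Z:Z:ZZ:Z:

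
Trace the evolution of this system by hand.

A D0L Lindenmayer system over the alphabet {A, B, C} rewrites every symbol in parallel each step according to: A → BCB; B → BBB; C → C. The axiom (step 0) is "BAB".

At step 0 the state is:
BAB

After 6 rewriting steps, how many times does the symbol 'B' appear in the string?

[0] BAB
[1] BBBBCBBBB
[2] BBBBBBBBBBBBCBBBBBBBBBBBB
[3] BBBBBBBBBBBBBBBBBBBBBBBBBBBBBBBBBBBBCBBBBBBBBBBBBBBBBBBBBBBBBBBBBBBBBBBBB
[4] BBBBBBBBBBBBBBBBBBBBBBBBBBBBBBBBBBBBBBBBBBBBBBBBBBBBBBBBBB…BBBBBBBBBBBBBBBBBBBBBBBBBBBBBBBBBBBBBBBBBBBBBBBBBBBBBBBBBB  (len 217)
[5] BBBBBBBBBBBBBBBBBBBBBBBBBBBBBBBBBBBBBBBBBBBBBBBBBBBBBBBBBB…BBBBBBBBBBBBBBBBBBBBBBBBBBBBBBBBBBBBBBBBBBBBBBBBBBBBBBBBBB  (len 649)
[6] BBBBBBBBBBBBBBBBBBBBBBBBBBBBBBBBBBBBBBBBBBBBBBBBBBBBBBBBBB…BBBBBBBBBBBBBBBBBBBBBBBBBBBBBBBBBBBBBBBBBBBBBBBBBBBBBBBBBB  (len 1945)

1944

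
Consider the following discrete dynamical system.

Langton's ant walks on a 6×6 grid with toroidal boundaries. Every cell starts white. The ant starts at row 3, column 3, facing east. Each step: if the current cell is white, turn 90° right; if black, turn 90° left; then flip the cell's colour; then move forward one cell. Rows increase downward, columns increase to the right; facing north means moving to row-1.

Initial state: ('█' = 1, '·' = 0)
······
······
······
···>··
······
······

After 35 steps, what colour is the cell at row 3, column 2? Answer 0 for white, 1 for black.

k=0  ······
······
······
···>··
······
······
k=1  ······
······
······
···█··
···v··
······
k=2  ······
······
······
···█··
··<█··
······
k=3  ······
······
······
··^█··
··██··
······
k=4  ······
······
······
··█>··
··██··
······
k=5  ······
······
···^··
··█···
··██··
······
k=6  ······
······
···█>·
··█···
··██··
······
k=7  ······
······
···██·
··█·v·
··██··
······
k=8  ······
······
···██·
··█<█·
··██··
······
k=9  ······
······
···^█·
··███·
··██··
······
k=10  ······
······
··<·█·
··███·
··██··
······
k=11  ······
··^···
··█·█·
··███·
··██··
······
k=12  ······
··█>··
··█·█·
··███·
··██··
······
k=13  ······
··██··
··█v█·
··███·
··██··
······
k=14  ······
··██··
··<██·
··███·
··██··
······
k=15  ······
··██··
···██·
··v██·
··██··
······
k=16  ······
··██··
···██·
···>█·
··██··
······
k=17  ······
··██··
···^█·
····█·
··██··
······
k=18  ······
··██··
··<·█·
····█·
··██··
······
k=19  ······
··^█··
··█·█·
····█·
··██··
······
k=20  ······
·<·█··
··█·█·
····█·
··██··
······
k=21  ·^····
·█·█··
··█·█·
····█·
··██··
······
k=22  ·█>···
·█·█··
··█·█·
····█·
··██··
······
k=23  ·██···
·█v█··
··█·█·
····█·
··██··
······
k=24  ·██···
·<██··
··█·█·
····█·
··██··
······
k=25  ·██···
··██··
·v█·█·
····█·
··██··
······
k=26  ·██···
··██··
<██·█·
····█·
··██··
······
k=27  ·██···
^·██··
███·█·
····█·
··██··
······
k=28  ·██···
█>██··
███·█·
····█·
··██··
······
k=29  ·██···
████··
█v█·█·
····█·
··██··
······
k=30  ·██···
████··
█·>·█·
····█·
··██··
······
k=31  ·██···
██^█··
█···█·
····█·
··██··
······
k=32  ·██···
█<·█··
█···█·
····█·
··██··
······
k=33  ·██···
█··█··
█v··█·
····█·
··██··
······
k=34  ·██···
█··█··
<█··█·
····█·
··██··
······
k=35  ·██···
█··█··
·█··█·
v···█·
··██··
······

0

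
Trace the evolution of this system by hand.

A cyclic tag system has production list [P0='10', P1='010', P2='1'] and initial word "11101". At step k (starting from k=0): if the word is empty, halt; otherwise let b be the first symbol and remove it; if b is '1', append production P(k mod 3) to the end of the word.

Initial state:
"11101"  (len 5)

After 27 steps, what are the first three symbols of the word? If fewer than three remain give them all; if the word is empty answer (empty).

step 0: "11101"  (len 5)
step 1: "110110"  (len 6)
step 2: "10110010"  (len 8)
step 3: "01100101"  (len 8)
step 4: "1100101"  (len 7)
step 5: "100101010"  (len 9)
step 6: "001010101"  (len 9)
step 7: "01010101"  (len 8)
step 8: "1010101"  (len 7)
step 9: "0101011"  (len 7)
step 10: "101011"  (len 6)
step 11: "01011010"  (len 8)
step 12: "1011010"  (len 7)
step 13: "01101010"  (len 8)
step 14: "1101010"  (len 7)
step 15: "1010101"  (len 7)
step 16: "01010110"  (len 8)
step 17: "1010110"  (len 7)
step 18: "0101101"  (len 7)
step 19: "101101"  (len 6)
step 20: "01101010"  (len 8)
step 21: "1101010"  (len 7)
step 22: "10101010"  (len 8)
step 23: "0101010010"  (len 10)
step 24: "101010010"  (len 9)
step 25: "0101001010"  (len 10)
step 26: "101001010"  (len 9)
step 27: "010010101"  (len 9)

010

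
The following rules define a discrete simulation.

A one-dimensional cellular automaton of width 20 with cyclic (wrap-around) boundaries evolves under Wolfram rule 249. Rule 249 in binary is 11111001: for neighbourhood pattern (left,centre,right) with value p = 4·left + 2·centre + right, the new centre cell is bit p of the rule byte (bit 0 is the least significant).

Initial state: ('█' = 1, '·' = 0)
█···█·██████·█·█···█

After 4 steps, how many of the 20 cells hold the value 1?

20

gen 0: █···█·██████·█·█···█
gen 1: ███··████████·█·██·█
gen 2: ████·█████████·█████
gen 3: ████████████████████
gen 4: ████████████████████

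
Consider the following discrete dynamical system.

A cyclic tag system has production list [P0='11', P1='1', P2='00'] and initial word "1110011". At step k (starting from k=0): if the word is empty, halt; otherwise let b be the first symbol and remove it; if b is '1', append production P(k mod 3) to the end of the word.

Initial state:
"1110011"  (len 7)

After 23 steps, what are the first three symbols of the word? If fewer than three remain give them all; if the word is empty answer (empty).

k=0  "1110011"  (len 7)
k=1  "11001111"  (len 8)
k=2  "10011111"  (len 8)
k=3  "001111100"  (len 9)
k=4  "01111100"  (len 8)
k=5  "1111100"  (len 7)
k=6  "11110000"  (len 8)
k=7  "111000011"  (len 9)
k=8  "110000111"  (len 9)
k=9  "1000011100"  (len 10)
k=10  "00001110011"  (len 11)
k=11  "0001110011"  (len 10)
k=12  "001110011"  (len 9)
k=13  "01110011"  (len 8)
k=14  "1110011"  (len 7)
k=15  "11001100"  (len 8)
k=16  "100110011"  (len 9)
k=17  "001100111"  (len 9)
k=18  "01100111"  (len 8)
k=19  "1100111"  (len 7)
k=20  "1001111"  (len 7)
k=21  "00111100"  (len 8)
k=22  "0111100"  (len 7)
k=23  "111100"  (len 6)

111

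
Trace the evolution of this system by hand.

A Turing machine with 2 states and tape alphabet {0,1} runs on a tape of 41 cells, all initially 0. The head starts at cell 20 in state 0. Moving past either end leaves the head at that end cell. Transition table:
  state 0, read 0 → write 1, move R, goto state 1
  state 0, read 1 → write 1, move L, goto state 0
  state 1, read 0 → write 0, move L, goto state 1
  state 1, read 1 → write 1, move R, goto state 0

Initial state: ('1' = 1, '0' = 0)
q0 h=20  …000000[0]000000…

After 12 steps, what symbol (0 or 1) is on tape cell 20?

t=0: q0 h=20  …000000[0]000000…
t=1: q1 h=21  …000001[0]000000…
t=2: q1 h=20  …000000[1]000000…
t=3: q0 h=21  …000001[0]000000…
t=4: q1 h=22  …000011[0]000000…
t=5: q1 h=21  …000001[1]000000…
t=6: q0 h=22  …000011[0]000000…
t=7: q1 h=23  …000111[0]000000…
t=8: q1 h=22  …000011[1]000000…
t=9: q0 h=23  …000111[0]000000…
t=10: q1 h=24  …001111[0]000000…
t=11: q1 h=23  …000111[1]000000…
t=12: q0 h=24  …001111[0]000000…

1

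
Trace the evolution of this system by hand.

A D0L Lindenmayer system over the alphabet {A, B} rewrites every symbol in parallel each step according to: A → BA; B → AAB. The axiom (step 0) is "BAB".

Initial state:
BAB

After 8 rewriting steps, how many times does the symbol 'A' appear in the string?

2209

step 0: BAB
step 1: AABBAAAB
step 2: BABAAABAABBABABAAAB
step 3: AABBAAABBABABAAABBABAAABAABBAAABBAAABBABABAAAB
step 4: BABAAABAABBABABAAABAABBAAABBAAABBABABAAABAABBAAABBABABAAABBABAAABAABBABABAAABAABBABABAAABAABBAAABBAAABBABABAAAB
step 5: AABBAAABBABABAAABBABAAABAABBAAABBAAABBABABAAABBABAAABAABBA…BAAABBABAAABAABBABABAAABAABBABABAAABAABBAAABBAAABBABABAAAB  (len 268)
step 6: BABAAABAABBABABAAABAABBAAABBAAABBABABAAABAABBAAABBABABAAAB…BAAABBABAAABAABBABABAAABAABBABABAAABAABBAAABBAAABBABABAAAB  (len 647)
step 7: AABBAAABBABABAAABBABAAABAABBAAABBAAABBABABAAABBABAAABAABBA…BAAABBABAAABAABBABABAAABAABBABABAAABAABBAAABBAAABBABABAAAB  (len 1562)
step 8: BABAAABAABBABABAAABAABBAAABBAAABBABABAAABAABBAAABBABABAAAB…BAAABBABAAABAABBABABAAABAABBABABAAABAABBAAABBAAABBABABAAAB  (len 3771)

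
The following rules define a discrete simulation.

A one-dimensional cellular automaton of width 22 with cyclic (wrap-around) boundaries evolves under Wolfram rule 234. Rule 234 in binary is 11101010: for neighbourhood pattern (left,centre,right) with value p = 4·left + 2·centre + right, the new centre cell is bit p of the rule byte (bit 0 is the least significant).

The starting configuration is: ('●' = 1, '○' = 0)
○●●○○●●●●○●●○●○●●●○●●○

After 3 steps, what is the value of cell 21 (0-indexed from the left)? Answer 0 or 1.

1

[0] ○●●○○●●●●○●●○●○●●●○●●○
[1] ●●●○●●●●●●●●●○●●●●●●●○
[2] ●●●●●●●●●●●●●●●●●●●●●●
[3] ●●●●●●●●●●●●●●●●●●●●●●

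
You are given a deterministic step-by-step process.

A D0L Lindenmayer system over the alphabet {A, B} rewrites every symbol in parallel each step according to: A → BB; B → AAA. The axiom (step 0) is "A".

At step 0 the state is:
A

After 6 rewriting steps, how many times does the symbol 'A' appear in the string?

0) A
1) BB
2) AAAAAA
3) BBBBBBBBBBBB
4) AAAAAAAAAAAAAAAAAAAAAAAAAAAAAAAAAAAA
5) BBBBBBBBBBBBBBBBBBBBBBBBBBBBBBBBBBBBBBBBBBBBBBBBBBBBBBBBBBBBBBBBBBBBBBBB
6) AAAAAAAAAAAAAAAAAAAAAAAAAAAAAAAAAAAAAAAAAAAAAAAAAAAAAAAAAA…AAAAAAAAAAAAAAAAAAAAAAAAAAAAAAAAAAAAAAAAAAAAAAAAAAAAAAAAAA  (len 216)

216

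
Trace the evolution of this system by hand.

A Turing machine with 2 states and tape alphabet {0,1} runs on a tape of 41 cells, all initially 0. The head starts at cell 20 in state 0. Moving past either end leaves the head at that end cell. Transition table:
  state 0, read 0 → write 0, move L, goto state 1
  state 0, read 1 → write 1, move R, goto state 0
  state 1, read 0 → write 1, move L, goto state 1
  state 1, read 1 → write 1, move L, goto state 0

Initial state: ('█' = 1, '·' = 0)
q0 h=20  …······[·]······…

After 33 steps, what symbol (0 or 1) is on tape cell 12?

0) q0 h=20  …······[·]······…
1) q1 h=19  …······[·]······…
2) q1 h=18  …······[·]█·····…
3) q1 h=17  …······[·]██····…
4) q1 h=16  …······[·]███···…
5) q1 h=15  …······[·]████··…
6) q1 h=14  …······[·]█████·…
7) q1 h=13  …······[·]██████…
8) q1 h=12  …······[·]██████…
9) q1 h=11  …······[·]██████…
10) q1 h=10  …······[·]██████…
11) q1 h= 9  …······[·]██████…
12) q1 h= 8  …······[·]██████…
13) q1 h= 7  …······[·]██████…
14) q1 h= 6  |······[·]██████…
15) q1 h= 5  |·····[·]██████…
16) q1 h= 4  |····[·]██████…
17) q1 h= 3  |···[·]██████…
18) q1 h= 2  |··[·]██████…
19) q1 h= 1  |·[·]██████…
20) q1 h= 0  |[·]██████…
21) q1 h= 0  |[█]██████…
22) q0 h= 0  |[█]██████…
23) q0 h= 1  |█[█]██████…
24) q0 h= 2  |██[█]██████…
25) q0 h= 3  |███[█]██████…
26) q0 h= 4  |████[█]██████…
27) q0 h= 5  |█████[█]██████…
28) q0 h= 6  |██████[█]██████…
29) q0 h= 7  …██████[█]██████…
30) q0 h= 8  …██████[█]██████…
31) q0 h= 9  …██████[█]██████…
32) q0 h=10  …██████[█]██████…
33) q0 h=11  …██████[█]██████…

1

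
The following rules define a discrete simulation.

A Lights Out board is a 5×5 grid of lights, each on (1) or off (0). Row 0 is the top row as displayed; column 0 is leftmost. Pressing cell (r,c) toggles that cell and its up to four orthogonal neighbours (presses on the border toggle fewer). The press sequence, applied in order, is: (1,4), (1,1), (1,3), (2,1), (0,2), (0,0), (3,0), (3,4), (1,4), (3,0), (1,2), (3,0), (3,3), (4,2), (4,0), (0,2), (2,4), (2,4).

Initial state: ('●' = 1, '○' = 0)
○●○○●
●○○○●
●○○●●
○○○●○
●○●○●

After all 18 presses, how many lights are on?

12

k=0  ○●○○●
●○○○●
●○○●●
○○○●○
●○●○●
k=1  ○●○○○
●○○●○
●○○●○
○○○●○
●○●○●
k=2  ○○○○○
○●●●○
●●○●○
○○○●○
●○●○●
k=3  ○○○●○
○●○○●
●●○○○
○○○●○
●○●○●
k=4  ○○○●○
○○○○●
○○●○○
○●○●○
●○●○●
k=5  ○●●○○
○○●○●
○○●○○
○●○●○
●○●○●
k=6  ●○●○○
●○●○●
○○●○○
○●○●○
●○●○●
k=7  ●○●○○
●○●○●
●○●○○
●○○●○
○○●○●
k=8  ●○●○○
●○●○●
●○●○●
●○○○●
○○●○○
k=9  ●○●○●
●○●●○
●○●○○
●○○○●
○○●○○
k=10  ●○●○●
●○●●○
○○●○○
○●○○●
●○●○○
k=11  ●○○○●
●●○○○
○○○○○
○●○○●
●○●○○
k=12  ●○○○●
●●○○○
●○○○○
●○○○●
○○●○○
k=13  ●○○○●
●●○○○
●○○●○
●○●●○
○○●●○
k=14  ●○○○●
●●○○○
●○○●○
●○○●○
○●○○○
k=15  ●○○○●
●●○○○
●○○●○
○○○●○
●○○○○
k=16  ●●●●●
●●●○○
●○○●○
○○○●○
●○○○○
k=17  ●●●●●
●●●○●
●○○○●
○○○●●
●○○○○
k=18  ●●●●●
●●●○○
●○○●○
○○○●○
●○○○○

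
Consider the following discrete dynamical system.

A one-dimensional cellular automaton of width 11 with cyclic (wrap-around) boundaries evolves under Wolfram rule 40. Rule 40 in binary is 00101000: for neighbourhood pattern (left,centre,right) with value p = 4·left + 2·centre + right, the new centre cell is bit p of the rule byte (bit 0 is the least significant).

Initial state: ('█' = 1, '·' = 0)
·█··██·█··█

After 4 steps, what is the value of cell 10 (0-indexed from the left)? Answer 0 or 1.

0

gen 0: ·█··██·█··█
gen 1: █···█·█····
gen 2: ·····█·····
gen 3: ···········
gen 4: ···········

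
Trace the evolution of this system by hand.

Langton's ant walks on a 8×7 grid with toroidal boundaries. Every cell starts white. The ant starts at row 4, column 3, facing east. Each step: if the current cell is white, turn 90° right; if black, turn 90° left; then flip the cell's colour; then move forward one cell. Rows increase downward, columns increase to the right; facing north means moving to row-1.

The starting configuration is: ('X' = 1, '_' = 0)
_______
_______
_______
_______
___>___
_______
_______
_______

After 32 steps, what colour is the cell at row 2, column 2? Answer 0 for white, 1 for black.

0

gen 0: _______
_______
_______
_______
___>___
_______
_______
_______
gen 1: _______
_______
_______
_______
___X___
___v___
_______
_______
gen 2: _______
_______
_______
_______
___X___
__<X___
_______
_______
gen 3: _______
_______
_______
_______
__^X___
__XX___
_______
_______
gen 4: _______
_______
_______
_______
__X>___
__XX___
_______
_______
gen 5: _______
_______
_______
___^___
__X____
__XX___
_______
_______
gen 6: _______
_______
_______
___X>__
__X____
__XX___
_______
_______
gen 7: _______
_______
_______
___XX__
__X_v__
__XX___
_______
_______
gen 8: _______
_______
_______
___XX__
__X<X__
__XX___
_______
_______
gen 9: _______
_______
_______
___^X__
__XXX__
__XX___
_______
_______
gen 10: _______
_______
_______
__<_X__
__XXX__
__XX___
_______
_______
gen 11: _______
_______
__^____
__X_X__
__XXX__
__XX___
_______
_______
gen 12: _______
_______
__X>___
__X_X__
__XXX__
__XX___
_______
_______
gen 13: _______
_______
__XX___
__XvX__
__XXX__
__XX___
_______
_______
gen 14: _______
_______
__XX___
__<XX__
__XXX__
__XX___
_______
_______
gen 15: _______
_______
__XX___
___XX__
__vXX__
__XX___
_______
_______
gen 16: _______
_______
__XX___
___XX__
___>X__
__XX___
_______
_______
gen 17: _______
_______
__XX___
___^X__
____X__
__XX___
_______
_______
gen 18: _______
_______
__XX___
__<_X__
____X__
__XX___
_______
_______
gen 19: _______
_______
__^X___
__X_X__
____X__
__XX___
_______
_______
gen 20: _______
_______
_<_X___
__X_X__
____X__
__XX___
_______
_______
gen 21: _______
_^_____
_X_X___
__X_X__
____X__
__XX___
_______
_______
gen 22: _______
_X>____
_X_X___
__X_X__
____X__
__XX___
_______
_______
gen 23: _______
_XX____
_XvX___
__X_X__
____X__
__XX___
_______
_______
gen 24: _______
_XX____
_<XX___
__X_X__
____X__
__XX___
_______
_______
gen 25: _______
_XX____
__XX___
_vX_X__
____X__
__XX___
_______
_______
gen 26: _______
_XX____
__XX___
<XX_X__
____X__
__XX___
_______
_______
gen 27: _______
_XX____
^_XX___
XXX_X__
____X__
__XX___
_______
_______
gen 28: _______
_XX____
X>XX___
XXX_X__
____X__
__XX___
_______
_______
gen 29: _______
_XX____
XXXX___
XvX_X__
____X__
__XX___
_______
_______
gen 30: _______
_XX____
XXXX___
X_>_X__
____X__
__XX___
_______
_______
gen 31: _______
_XX____
XX^X___
X___X__
____X__
__XX___
_______
_______
gen 32: _______
_XX____
X<_X___
X___X__
____X__
__XX___
_______
_______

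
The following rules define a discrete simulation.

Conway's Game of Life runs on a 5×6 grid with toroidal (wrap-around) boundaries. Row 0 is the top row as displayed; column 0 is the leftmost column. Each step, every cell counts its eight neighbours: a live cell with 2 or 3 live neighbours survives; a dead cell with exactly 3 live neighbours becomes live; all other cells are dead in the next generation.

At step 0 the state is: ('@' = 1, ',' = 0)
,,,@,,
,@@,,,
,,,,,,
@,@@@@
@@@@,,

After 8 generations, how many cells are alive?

7

t=0: ,,,@,,
,@@,,,
,,,,,,
@,@@@@
@@@@,,
t=1: @,,@,,
,,@,,,
@,,,@@
@,,,@@
@,,,,,
t=2: ,@,,,,
@@,@@,
@@,@@,
,@,,@,
@@,,@,
t=3: ,,,@@,
,,,@@,
,,,,,,
,,,,@,
@@@,,@
t=4: @@,,,,
,,,@@,
,,,@@,
@@,,,@
@@@,,@
t=5: ,,,@@,
,,@@@@
@,@@,,
,,,@,,
,,@,,,
t=6: ,,,,,@
,@,,,@
,@,,,@
,@,@,,
,,@,@,
t=7: @,,,@@
,,,,@@
,@,,@,
@@,@@,
,,@@@,
t=8: @,,,,,
,,,@,,
,@@,,,
@@,,,,
,,@,,,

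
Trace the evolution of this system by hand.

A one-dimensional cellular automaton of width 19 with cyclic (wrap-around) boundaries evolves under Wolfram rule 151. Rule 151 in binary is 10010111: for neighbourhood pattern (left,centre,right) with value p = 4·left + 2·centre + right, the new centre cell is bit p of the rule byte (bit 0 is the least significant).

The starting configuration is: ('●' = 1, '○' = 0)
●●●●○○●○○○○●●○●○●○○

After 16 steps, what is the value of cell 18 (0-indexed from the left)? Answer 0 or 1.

t=0: ●●●●○○●○○○○●●○●○●○○
t=1: ○●●○●●●●●●●○○○●○●●●
t=2: ○○○○○●●●●●○●●●●○○●○
t=3: ●●●●●○●●●○○○●●○●●●●
t=4: ●●●●○○○●○●●●○○○○●●●
t=5: ●●●○●●●●○○●○●●●●○●●
t=6: ●●○○○●●○●●●○○●●○○○●
t=7: ●○●●●○○○○●○●●○○●●●○
t=8: ●○○●○●●●●●○○○●●○●○○
t=9: ●●●●○○●●●○●●●○○○●●●
t=10: ●●●○●●○●○○○●○●●●○●●
t=11: ●●○○○○○●●●●●○○●○○○●
t=12: ●○●●●●●○●●●○●●●●●●○
t=13: ●○○●●●○○○●○○○●●●●○○
t=14: ●●●○●○●●●●●●●○●●○●●
t=15: ●●○○●○○●●●●●○○○○○○●
t=16: ●○●●●●●○●●●○●●●●●●○

0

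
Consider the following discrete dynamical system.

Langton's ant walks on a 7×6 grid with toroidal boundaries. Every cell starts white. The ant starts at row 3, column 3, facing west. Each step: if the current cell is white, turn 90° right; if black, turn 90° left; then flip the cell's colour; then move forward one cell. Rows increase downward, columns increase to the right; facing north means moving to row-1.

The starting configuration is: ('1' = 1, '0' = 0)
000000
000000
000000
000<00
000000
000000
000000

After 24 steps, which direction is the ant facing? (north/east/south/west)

east

0) 000000
000000
000000
000<00
000000
000000
000000
1) 000000
000000
000^00
000100
000000
000000
000000
2) 000000
000000
0001>0
000100
000000
000000
000000
3) 000000
000000
000110
0001v0
000000
000000
000000
4) 000000
000000
000110
000<10
000000
000000
000000
5) 000000
000000
000110
000010
000v00
000000
000000
6) 000000
000000
000110
000010
00<100
000000
000000
7) 000000
000000
000110
00^010
001100
000000
000000
8) 000000
000000
000110
001>10
001100
000000
000000
9) 000000
000000
000110
001110
001v00
000000
000000
10) 000000
000000
000110
001110
0010>0
000000
000000
11) 000000
000000
000110
001110
001010
0000v0
000000
12) 000000
000000
000110
001110
001010
000<10
000000
13) 000000
000000
000110
001110
001^10
000110
000000
14) 000000
000000
000110
001110
0011>0
000110
000000
15) 000000
000000
000110
0011^0
001100
000110
000000
16) 000000
000000
000110
001<00
001100
000110
000000
17) 000000
000000
000110
001000
001v00
000110
000000
18) 000000
000000
000110
001000
0010>0
000110
000000
19) 000000
000000
000110
001000
001010
0001v0
000000
20) 000000
000000
000110
001000
001010
00010>
000000
21) 000000
000000
000110
001000
001010
000101
00000v
22) 000000
000000
000110
001000
001010
000101
0000<1
23) 000000
000000
000110
001000
001010
0001^1
000011
24) 000000
000000
000110
001000
001010
00011>
000011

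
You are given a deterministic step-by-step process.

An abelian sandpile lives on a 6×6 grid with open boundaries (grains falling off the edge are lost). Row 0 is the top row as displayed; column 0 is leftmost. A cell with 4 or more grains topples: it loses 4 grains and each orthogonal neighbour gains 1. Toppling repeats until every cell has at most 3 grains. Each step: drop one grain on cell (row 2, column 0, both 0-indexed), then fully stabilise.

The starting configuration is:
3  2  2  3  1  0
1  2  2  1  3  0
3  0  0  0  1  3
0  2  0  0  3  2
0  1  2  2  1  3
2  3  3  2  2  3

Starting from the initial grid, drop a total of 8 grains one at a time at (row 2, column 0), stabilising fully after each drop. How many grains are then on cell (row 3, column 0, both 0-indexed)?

0) 3  2  2  3  1  0
1  2  2  1  3  0
3  0  0  0  1  3
0  2  0  0  3  2
0  1  2  2  1  3
2  3  3  2  2  3
1) 3  2  2  3  1  0
2  2  2  1  3  0
0  1  0  0  1  3
1  2  0  0  3  2
0  1  2  2  1  3
2  3  3  2  2  3
2) 3  2  2  3  1  0
2  2  2  1  3  0
1  1  0  0  1  3
1  2  0  0  3  2
0  1  2  2  1  3
2  3  3  2  2  3
3) 3  2  2  3  1  0
2  2  2  1  3  0
2  1  0  0  1  3
1  2  0  0  3  2
0  1  2  2  1  3
2  3  3  2  2  3
4) 3  2  2  3  1  0
2  2  2  1  3  0
3  1  0  0  1  3
1  2  0  0  3  2
0  1  2  2  1  3
2  3  3  2  2  3
5) 3  2  2  3  1  0
3  2  2  1  3  0
0  2  0  0  1  3
2  2  0  0  3  2
0  1  2  2  1  3
2  3  3  2  2  3
6) 3  2  2  3  1  0
3  2  2  1  3  0
1  2  0  0  1  3
2  2  0  0  3  2
0  1  2  2  1  3
2  3  3  2  2  3
7) 3  2  2  3  1  0
3  2  2  1  3  0
2  2  0  0  1  3
2  2  0  0  3  2
0  1  2  2  1  3
2  3  3  2  2  3
8) 3  2  2  3  1  0
3  2  2  1  3  0
3  2  0  0  1  3
2  2  0  0  3  2
0  1  2  2  1  3
2  3  3  2  2  3

2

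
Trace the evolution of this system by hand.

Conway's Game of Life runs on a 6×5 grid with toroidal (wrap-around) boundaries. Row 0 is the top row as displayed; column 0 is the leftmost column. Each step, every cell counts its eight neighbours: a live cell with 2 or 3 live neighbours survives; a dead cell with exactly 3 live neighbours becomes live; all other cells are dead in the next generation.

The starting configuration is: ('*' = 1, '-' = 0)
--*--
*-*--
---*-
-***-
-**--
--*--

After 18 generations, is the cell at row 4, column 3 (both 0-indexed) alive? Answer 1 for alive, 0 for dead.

1

0) --*--
*-*--
---*-
-***-
-**--
--*--
1) --**-
-***-
---**
-*-*-
-----
--**-
2) ----*
-*---
**--*
--***
---*-
--**-
3) --**-
-*--*
-*--*
-**--
-----
--***
4) **---
-*--*
-*-*-
***--
-*---
--*-*
5) -****
-*--*
---**
*----
---*-
--*--
6) -*--*
-*---
---**
---*-
-----
-*--*
7) -**--
--***
--***
---**
-----
-----
8) -**--
*---*
*----
--*-*
-----
-----
9) **---
*---*
**-*-
-----
-----
-----
10) **--*
--*--
**---
-----
-----
-----
11) **---
--*-*
-*---
-----
-----
*----
12) **--*
--*--
-----
-----
-----
**---
13) --*-*
**---
-----
-----
-----
-*--*
14) --***
**---
-----
-----
-----
*--*-
15) --**-
*****
-----
-----
-----
--**-
16) *----
**--*
*****
-----
-----
--**-
17) *-**-
-----
--**-
*****
-----
-----
18) -----
-*--*
*----
**--*
*****
-----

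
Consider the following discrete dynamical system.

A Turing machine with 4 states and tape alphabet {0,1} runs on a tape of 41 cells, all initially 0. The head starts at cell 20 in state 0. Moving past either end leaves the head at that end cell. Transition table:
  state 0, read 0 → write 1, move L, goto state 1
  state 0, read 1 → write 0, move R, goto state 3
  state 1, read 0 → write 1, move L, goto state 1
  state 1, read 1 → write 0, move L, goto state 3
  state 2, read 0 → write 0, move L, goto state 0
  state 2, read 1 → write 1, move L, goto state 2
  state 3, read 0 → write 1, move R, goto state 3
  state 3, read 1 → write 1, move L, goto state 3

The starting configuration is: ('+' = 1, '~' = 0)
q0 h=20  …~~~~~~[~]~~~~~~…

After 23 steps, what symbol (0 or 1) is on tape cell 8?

1

t=0: q0 h=20  …~~~~~~[~]~~~~~~…
t=1: q1 h=19  …~~~~~~[~]+~~~~~…
t=2: q1 h=18  …~~~~~~[~]++~~~~…
t=3: q1 h=17  …~~~~~~[~]+++~~~…
t=4: q1 h=16  …~~~~~~[~]++++~~…
t=5: q1 h=15  …~~~~~~[~]+++++~…
t=6: q1 h=14  …~~~~~~[~]++++++…
t=7: q1 h=13  …~~~~~~[~]++++++…
t=8: q1 h=12  …~~~~~~[~]++++++…
t=9: q1 h=11  …~~~~~~[~]++++++…
t=10: q1 h=10  …~~~~~~[~]++++++…
t=11: q1 h= 9  …~~~~~~[~]++++++…
t=12: q1 h= 8  …~~~~~~[~]++++++…
t=13: q1 h= 7  …~~~~~~[~]++++++…
t=14: q1 h= 6  |~~~~~~[~]++++++…
t=15: q1 h= 5  |~~~~~[~]++++++…
t=16: q1 h= 4  |~~~~[~]++++++…
t=17: q1 h= 3  |~~~[~]++++++…
t=18: q1 h= 2  |~~[~]++++++…
t=19: q1 h= 1  |~[~]++++++…
t=20: q1 h= 0  |[~]++++++…
t=21: q1 h= 0  |[+]++++++…
t=22: q3 h= 0  |[~]++++++…
t=23: q3 h= 1  |+[+]++++++…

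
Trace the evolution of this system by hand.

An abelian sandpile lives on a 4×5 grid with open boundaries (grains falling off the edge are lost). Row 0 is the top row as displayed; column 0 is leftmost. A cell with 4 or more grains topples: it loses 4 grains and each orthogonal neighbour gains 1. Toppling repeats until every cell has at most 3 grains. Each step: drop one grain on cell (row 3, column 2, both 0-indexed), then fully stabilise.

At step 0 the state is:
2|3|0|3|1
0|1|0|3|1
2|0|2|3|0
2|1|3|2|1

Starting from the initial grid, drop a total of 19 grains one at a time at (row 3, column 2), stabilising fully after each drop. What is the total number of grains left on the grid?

39

k=0  2|3|0|3|1
0|1|0|3|1
2|0|2|3|0
2|1|3|2|1
k=1  2|3|0|3|1
0|1|0|3|1
2|0|3|3|0
2|2|0|3|1
k=2  2|3|0|3|1
0|1|0|3|1
2|0|3|3|0
2|2|1|3|1
k=3  2|3|0|3|1
0|1|0|3|1
2|0|3|3|0
2|2|2|3|1
k=4  2|3|0|3|1
0|1|0|3|1
2|0|3|3|0
2|2|3|3|1
k=5  2|3|1|0|2
0|1|2|1|2
2|1|1|2|1
2|3|2|1|2
k=6  2|3|1|0|2
0|1|2|1|2
2|1|1|2|1
2|3|3|1|2
k=7  2|3|1|0|2
0|1|2|1|2
2|2|2|2|1
3|0|1|2|2
k=8  2|3|1|0|2
0|1|2|1|2
2|2|2|2|1
3|0|2|2|2
k=9  2|3|1|0|2
0|1|2|1|2
2|2|2|2|1
3|0|3|2|2
k=10  2|3|1|0|2
0|1|2|1|2
2|2|3|2|1
3|1|0|3|2
k=11  2|3|1|0|2
0|1|2|1|2
2|2|3|2|1
3|1|1|3|2
k=12  2|3|1|0|2
0|1|2|1|2
2|2|3|2|1
3|1|2|3|2
k=13  2|3|1|0|2
0|1|2|1|2
2|2|3|2|1
3|1|3|3|2
k=14  2|3|1|0|2
0|1|3|2|2
2|3|1|0|2
3|2|2|1|3
k=15  2|3|1|0|2
0|1|3|2|2
2|3|1|0|2
3|2|3|1|3
k=16  2|3|1|0|2
0|1|3|2|2
2|3|2|0|2
3|3|0|2|3
k=17  2|3|1|0|2
0|1|3|2|2
2|3|2|0|2
3|3|1|2|3
k=18  2|3|1|0|2
0|1|3|2|2
2|3|2|0|2
3|3|2|2|3
k=19  2|3|1|0|2
0|1|3|2|2
2|3|2|0|2
3|3|3|2|3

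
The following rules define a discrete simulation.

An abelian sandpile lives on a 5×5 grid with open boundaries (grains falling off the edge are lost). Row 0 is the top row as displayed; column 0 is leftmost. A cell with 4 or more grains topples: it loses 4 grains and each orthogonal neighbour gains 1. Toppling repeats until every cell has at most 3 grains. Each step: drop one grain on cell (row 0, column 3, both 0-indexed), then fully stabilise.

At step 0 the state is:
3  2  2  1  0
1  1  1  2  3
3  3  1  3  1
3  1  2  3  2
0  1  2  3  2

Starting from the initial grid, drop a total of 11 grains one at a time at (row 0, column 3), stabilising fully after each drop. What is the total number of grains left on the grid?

step 0: 3  2  2  1  0
1  1  1  2  3
3  3  1  3  1
3  1  2  3  2
0  1  2  3  2
step 1: 3  2  2  2  0
1  1  1  2  3
3  3  1  3  1
3  1  2  3  2
0  1  2  3  2
step 2: 3  2  2  3  0
1  1  1  2  3
3  3  1  3  1
3  1  2  3  2
0  1  2  3  2
step 3: 3  2  3  0  1
1  1  1  3  3
3  3  1  3  1
3  1  2  3  2
0  1  2  3  2
step 4: 3  2  3  1  1
1  1  1  3  3
3  3  1  3  1
3  1  2  3  2
0  1  2  3  2
step 5: 3  2  3  2  1
1  1  1  3  3
3  3  1  3  1
3  1  2  3  2
0  1  2  3  2
step 6: 3  2  3  3  1
1  1  1  3  3
3  3  1  3  1
3  1  2  3  2
0  1  2  3  2
step 7: 3  3  0  2  3
1  1  3  2  0
3  3  2  1  3
3  1  3  1  3
0  1  3  0  3
step 8: 3  3  0  3  3
1  1  3  2  0
3  3  2  1  3
3  1  3  1  3
0  1  3  0  3
step 9: 3  3  1  1  0
1  1  3  3  1
3  3  2  1  3
3  1  3  1  3
0  1  3  0  3
step 10: 3  3  1  2  0
1  1  3  3  1
3  3  2  1  3
3  1  3  1  3
0  1  3  0  3
step 11: 3  3  1  3  0
1  1  3  3  1
3  3  2  1  3
3  1  3  1  3
0  1  3  0  3

49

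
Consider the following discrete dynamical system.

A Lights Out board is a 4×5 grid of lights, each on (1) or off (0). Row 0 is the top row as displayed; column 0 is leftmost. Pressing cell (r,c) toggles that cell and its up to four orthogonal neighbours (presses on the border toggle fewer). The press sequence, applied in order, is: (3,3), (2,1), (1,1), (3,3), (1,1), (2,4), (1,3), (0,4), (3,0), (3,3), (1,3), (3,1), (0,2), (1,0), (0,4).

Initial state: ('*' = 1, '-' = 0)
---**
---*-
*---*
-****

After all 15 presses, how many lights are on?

11

t=0: ---**
---*-
*---*
-****
t=1: ---**
---*-
*--**
-*---
t=2: ---**
-*-*-
-****
-----
t=3: -*-**
*-**-
--***
-----
t=4: -*-**
*-**-
--*-*
--***
t=5: ---**
-*-*-
-**-*
--***
t=6: ---**
-*-**
-***-
--**-
t=7: ----*
-**--
-**--
--**-
t=8: ---*-
-**-*
-**--
--**-
t=9: ---*-
-**-*
***--
****-
t=10: ---*-
-**-*
****-
**--*
t=11: -----
-*-*-
***--
**--*
t=12: -----
-*-*-
*-*--
--*-*
t=13: -***-
-***-
*-*--
--*-*
t=14: ****-
*-**-
--*--
--*-*
t=15: ***-*
*-***
--*--
--*-*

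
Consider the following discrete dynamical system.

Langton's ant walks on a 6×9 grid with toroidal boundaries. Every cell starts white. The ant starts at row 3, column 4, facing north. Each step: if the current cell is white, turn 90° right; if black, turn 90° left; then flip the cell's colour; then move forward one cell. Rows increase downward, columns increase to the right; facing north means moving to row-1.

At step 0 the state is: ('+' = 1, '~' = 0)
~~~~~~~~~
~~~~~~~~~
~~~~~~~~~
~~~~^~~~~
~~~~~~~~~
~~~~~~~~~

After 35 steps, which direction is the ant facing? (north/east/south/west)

[0] ~~~~~~~~~
~~~~~~~~~
~~~~~~~~~
~~~~^~~~~
~~~~~~~~~
~~~~~~~~~
[1] ~~~~~~~~~
~~~~~~~~~
~~~~~~~~~
~~~~+>~~~
~~~~~~~~~
~~~~~~~~~
[2] ~~~~~~~~~
~~~~~~~~~
~~~~~~~~~
~~~~++~~~
~~~~~v~~~
~~~~~~~~~
[3] ~~~~~~~~~
~~~~~~~~~
~~~~~~~~~
~~~~++~~~
~~~~<+~~~
~~~~~~~~~
[4] ~~~~~~~~~
~~~~~~~~~
~~~~~~~~~
~~~~^+~~~
~~~~++~~~
~~~~~~~~~
[5] ~~~~~~~~~
~~~~~~~~~
~~~~~~~~~
~~~<~+~~~
~~~~++~~~
~~~~~~~~~
[6] ~~~~~~~~~
~~~~~~~~~
~~~^~~~~~
~~~+~+~~~
~~~~++~~~
~~~~~~~~~
[7] ~~~~~~~~~
~~~~~~~~~
~~~+>~~~~
~~~+~+~~~
~~~~++~~~
~~~~~~~~~
[8] ~~~~~~~~~
~~~~~~~~~
~~~++~~~~
~~~+v+~~~
~~~~++~~~
~~~~~~~~~
[9] ~~~~~~~~~
~~~~~~~~~
~~~++~~~~
~~~<++~~~
~~~~++~~~
~~~~~~~~~
[10] ~~~~~~~~~
~~~~~~~~~
~~~++~~~~
~~~~++~~~
~~~v++~~~
~~~~~~~~~
[11] ~~~~~~~~~
~~~~~~~~~
~~~++~~~~
~~~~++~~~
~~<+++~~~
~~~~~~~~~
[12] ~~~~~~~~~
~~~~~~~~~
~~~++~~~~
~~^~++~~~
~~++++~~~
~~~~~~~~~
[13] ~~~~~~~~~
~~~~~~~~~
~~~++~~~~
~~+>++~~~
~~++++~~~
~~~~~~~~~
[14] ~~~~~~~~~
~~~~~~~~~
~~~++~~~~
~~++++~~~
~~+v++~~~
~~~~~~~~~
[15] ~~~~~~~~~
~~~~~~~~~
~~~++~~~~
~~++++~~~
~~+~>+~~~
~~~~~~~~~
[16] ~~~~~~~~~
~~~~~~~~~
~~~++~~~~
~~++^+~~~
~~+~~+~~~
~~~~~~~~~
[17] ~~~~~~~~~
~~~~~~~~~
~~~++~~~~
~~+<~+~~~
~~+~~+~~~
~~~~~~~~~
[18] ~~~~~~~~~
~~~~~~~~~
~~~++~~~~
~~+~~+~~~
~~+v~+~~~
~~~~~~~~~
[19] ~~~~~~~~~
~~~~~~~~~
~~~++~~~~
~~+~~+~~~
~~<+~+~~~
~~~~~~~~~
[20] ~~~~~~~~~
~~~~~~~~~
~~~++~~~~
~~+~~+~~~
~~~+~+~~~
~~v~~~~~~
[21] ~~~~~~~~~
~~~~~~~~~
~~~++~~~~
~~+~~+~~~
~~~+~+~~~
~<+~~~~~~
[22] ~~~~~~~~~
~~~~~~~~~
~~~++~~~~
~~+~~+~~~
~^~+~+~~~
~++~~~~~~
[23] ~~~~~~~~~
~~~~~~~~~
~~~++~~~~
~~+~~+~~~
~+>+~+~~~
~++~~~~~~
[24] ~~~~~~~~~
~~~~~~~~~
~~~++~~~~
~~+~~+~~~
~+++~+~~~
~+v~~~~~~
[25] ~~~~~~~~~
~~~~~~~~~
~~~++~~~~
~~+~~+~~~
~+++~+~~~
~+~>~~~~~
[26] ~~~v~~~~~
~~~~~~~~~
~~~++~~~~
~~+~~+~~~
~+++~+~~~
~+~+~~~~~
[27] ~~<+~~~~~
~~~~~~~~~
~~~++~~~~
~~+~~+~~~
~+++~+~~~
~+~+~~~~~
[28] ~~++~~~~~
~~~~~~~~~
~~~++~~~~
~~+~~+~~~
~+++~+~~~
~+^+~~~~~
[29] ~~++~~~~~
~~~~~~~~~
~~~++~~~~
~~+~~+~~~
~+++~+~~~
~++>~~~~~
[30] ~~++~~~~~
~~~~~~~~~
~~~++~~~~
~~+~~+~~~
~++^~+~~~
~++~~~~~~
[31] ~~++~~~~~
~~~~~~~~~
~~~++~~~~
~~+~~+~~~
~+<~~+~~~
~++~~~~~~
[32] ~~++~~~~~
~~~~~~~~~
~~~++~~~~
~~+~~+~~~
~+~~~+~~~
~+v~~~~~~
[33] ~~++~~~~~
~~~~~~~~~
~~~++~~~~
~~+~~+~~~
~+~~~+~~~
~+~>~~~~~
[34] ~~+v~~~~~
~~~~~~~~~
~~~++~~~~
~~+~~+~~~
~+~~~+~~~
~+~+~~~~~
[35] ~~+~>~~~~
~~~~~~~~~
~~~++~~~~
~~+~~+~~~
~+~~~+~~~
~+~+~~~~~

east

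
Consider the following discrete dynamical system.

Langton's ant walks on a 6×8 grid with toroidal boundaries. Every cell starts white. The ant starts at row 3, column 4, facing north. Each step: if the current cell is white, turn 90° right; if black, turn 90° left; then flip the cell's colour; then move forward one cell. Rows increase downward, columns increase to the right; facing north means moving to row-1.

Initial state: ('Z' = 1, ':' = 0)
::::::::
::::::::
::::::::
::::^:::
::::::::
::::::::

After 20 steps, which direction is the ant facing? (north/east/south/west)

south

k=0  ::::::::
::::::::
::::::::
::::^:::
::::::::
::::::::
k=1  ::::::::
::::::::
::::::::
::::Z>::
::::::::
::::::::
k=2  ::::::::
::::::::
::::::::
::::ZZ::
:::::v::
::::::::
k=3  ::::::::
::::::::
::::::::
::::ZZ::
::::<Z::
::::::::
k=4  ::::::::
::::::::
::::::::
::::^Z::
::::ZZ::
::::::::
k=5  ::::::::
::::::::
::::::::
:::<:Z::
::::ZZ::
::::::::
k=6  ::::::::
::::::::
:::^::::
:::Z:Z::
::::ZZ::
::::::::
k=7  ::::::::
::::::::
:::Z>:::
:::Z:Z::
::::ZZ::
::::::::
k=8  ::::::::
::::::::
:::ZZ:::
:::ZvZ::
::::ZZ::
::::::::
k=9  ::::::::
::::::::
:::ZZ:::
:::<ZZ::
::::ZZ::
::::::::
k=10  ::::::::
::::::::
:::ZZ:::
::::ZZ::
:::vZZ::
::::::::
k=11  ::::::::
::::::::
:::ZZ:::
::::ZZ::
::<ZZZ::
::::::::
k=12  ::::::::
::::::::
:::ZZ:::
::^:ZZ::
::ZZZZ::
::::::::
k=13  ::::::::
::::::::
:::ZZ:::
::Z>ZZ::
::ZZZZ::
::::::::
k=14  ::::::::
::::::::
:::ZZ:::
::ZZZZ::
::ZvZZ::
::::::::
k=15  ::::::::
::::::::
:::ZZ:::
::ZZZZ::
::Z:>Z::
::::::::
k=16  ::::::::
::::::::
:::ZZ:::
::ZZ^Z::
::Z::Z::
::::::::
k=17  ::::::::
::::::::
:::ZZ:::
::Z<:Z::
::Z::Z::
::::::::
k=18  ::::::::
::::::::
:::ZZ:::
::Z::Z::
::Zv:Z::
::::::::
k=19  ::::::::
::::::::
:::ZZ:::
::Z::Z::
::<Z:Z::
::::::::
k=20  ::::::::
::::::::
:::ZZ:::
::Z::Z::
:::Z:Z::
::v:::::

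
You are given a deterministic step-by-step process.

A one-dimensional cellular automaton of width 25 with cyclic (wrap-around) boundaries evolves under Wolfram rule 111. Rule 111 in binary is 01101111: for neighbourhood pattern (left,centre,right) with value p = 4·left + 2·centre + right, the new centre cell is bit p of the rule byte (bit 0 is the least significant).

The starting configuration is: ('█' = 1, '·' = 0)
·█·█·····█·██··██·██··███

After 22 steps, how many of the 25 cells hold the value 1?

17

0) ·█·█·····█·██··██·██··███
1) ████·████████·██████·██·█
2) ···███······███····██████
3) ·███·█·██████·█·████····█
4) ██·█████····█████··█·████
5) ·███···█·████···█·████···
6) ██·█·█████··█·█████··█·██
7) ·█████···█·████···█·████·
8) ██···█·█████··█·█████··█·
9) ██·█████···█·████···█·███
10) ·███···█·█████··█·█████··
11) ██·█·█████···█·████···█·█
12) ·█████···█·█████··█·█████
13) ██···█·█████···█·████···█
14) ·█·█████···█·█████··█·███
15) ████···█·█████···█·████·█
16) ···█·█████···█·█████··███
17) ·█████···█·█████···█·██·█
18) ██···█·█████···█·████████
19) ·█·█████···█·█████·······
20) ████···█·█████···█·██████
21) ···█·█████···█·█████·····
22) ██████···█·█████···█·████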